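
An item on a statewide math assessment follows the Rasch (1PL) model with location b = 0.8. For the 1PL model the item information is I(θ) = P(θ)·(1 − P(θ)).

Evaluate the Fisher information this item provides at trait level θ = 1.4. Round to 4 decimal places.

P = 1/(1+e^{-0.6000}) = 0.6457
P(1−P) = 0.6457 × 0.3543 = 0.2288
I = P(1−P) = 0.22878

0.2288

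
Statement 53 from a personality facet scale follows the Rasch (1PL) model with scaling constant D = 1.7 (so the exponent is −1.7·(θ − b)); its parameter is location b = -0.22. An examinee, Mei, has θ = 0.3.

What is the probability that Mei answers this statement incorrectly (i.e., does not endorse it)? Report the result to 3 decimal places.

P(θ) = 1 / (1 + exp(−D·(θ − b)))
Exponent: 1.7 × (0.3 − (-0.22)) = 0.8840
1/(1 + e^{-0.8840}) = 0.7077
P = 0.7077
P(incorrect) = 1 − 0.7077 = 0.2923

0.292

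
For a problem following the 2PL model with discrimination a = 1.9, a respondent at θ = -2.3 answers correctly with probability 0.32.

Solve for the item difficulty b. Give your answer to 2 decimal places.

-1.90

P(θ) = 1 / (1 + exp(−a(θ − b)))
logit(0.32) = ln(0.32/0.68) = -0.7538
b = θ − logit/(a) = -2.3 − (-0.7538)/1.9000 = -1.9033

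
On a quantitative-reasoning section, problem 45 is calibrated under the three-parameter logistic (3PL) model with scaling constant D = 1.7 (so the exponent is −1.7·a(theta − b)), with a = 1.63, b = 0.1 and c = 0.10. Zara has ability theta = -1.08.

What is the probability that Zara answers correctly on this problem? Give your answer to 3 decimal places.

P(theta) = c + (1 − c) · 1 / (1 + exp(−D·a(theta − b)))
Exponent: 1.7 × 1.63 × (-1.08 − 0.1) = -3.2698
1/(1 + e^{3.2698}) = 0.0366
P = 0.10 + 0.90 × 0.0366 = 0.1330

0.133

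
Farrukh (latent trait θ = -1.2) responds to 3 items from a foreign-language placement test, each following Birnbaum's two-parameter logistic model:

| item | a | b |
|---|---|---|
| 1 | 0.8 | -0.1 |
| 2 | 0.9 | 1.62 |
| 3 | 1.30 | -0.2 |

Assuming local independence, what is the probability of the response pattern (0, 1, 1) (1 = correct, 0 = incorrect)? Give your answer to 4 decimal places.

0.0111

P(θ) = 1 / (1 + exp(−a(θ − b)))
P_1 = 1/(1+e^{0.8800}) = 0.2932
P_2 = 1/(1+e^{2.5380}) = 0.0732
P_3 = 1/(1+e^{1.3000}) = 0.2142
L = (1−P_1) × P_2 × P_3 = 0.7068 × 0.0732 × 0.2142 = 0.01109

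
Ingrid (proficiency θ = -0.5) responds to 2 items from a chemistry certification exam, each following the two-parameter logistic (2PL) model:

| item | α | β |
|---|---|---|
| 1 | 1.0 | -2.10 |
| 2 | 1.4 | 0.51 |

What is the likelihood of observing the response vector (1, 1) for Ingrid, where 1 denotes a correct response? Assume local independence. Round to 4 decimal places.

0.1627

P(θ) = 1 / (1 + exp(−α(θ − β)))
P_1 = 1/(1+e^{-1.6000}) = 0.8320
P_2 = 1/(1+e^{1.4140}) = 0.1956
L = P_1 × P_2 = 0.8320 × 0.1956 = 0.16275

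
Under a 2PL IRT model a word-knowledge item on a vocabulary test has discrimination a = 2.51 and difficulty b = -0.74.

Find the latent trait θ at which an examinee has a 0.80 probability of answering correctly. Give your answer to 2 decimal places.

P(θ) = 1 / (1 + exp(−a(θ − b)))
logit = ln(0.8000/0.2000) = 1.3863
θ = b + logit/(a) = -0.74 + 1.3863/2.5100 = -0.1877

-0.19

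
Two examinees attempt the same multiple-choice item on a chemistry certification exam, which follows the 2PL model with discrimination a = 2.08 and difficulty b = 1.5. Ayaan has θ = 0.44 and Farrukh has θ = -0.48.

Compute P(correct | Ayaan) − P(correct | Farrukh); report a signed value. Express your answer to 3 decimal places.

0.083

P(θ) = 1 / (1 + exp(−a(θ − b)))
P(Ayaan) = 0.0993  [exponent -2.2048]
P(Farrukh) = 0.0160  [exponent -4.1184]
Difference = 0.0993 − 0.0160 = 0.0833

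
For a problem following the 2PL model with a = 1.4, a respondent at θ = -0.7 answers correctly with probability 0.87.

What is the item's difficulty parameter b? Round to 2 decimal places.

P(θ) = 1 / (1 + exp(−a(θ − b)))
logit(0.87) = ln(0.87/0.13) = 1.9010
b = θ − logit/(a) = -0.7 − 1.9010/1.4000 = -2.0578

-2.06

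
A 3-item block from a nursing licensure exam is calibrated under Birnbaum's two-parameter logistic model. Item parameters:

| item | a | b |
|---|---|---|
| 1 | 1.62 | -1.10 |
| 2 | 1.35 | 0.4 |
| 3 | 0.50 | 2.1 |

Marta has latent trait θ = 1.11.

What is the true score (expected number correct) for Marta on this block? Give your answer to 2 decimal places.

P(θ) = 1 / (1 + exp(−a(θ − b)))
P_1 = 1/(1+e^{-3.5802}) = 0.9729
P_2 = 1/(1+e^{-0.9585}) = 0.7228
P_3 = 1/(1+e^{0.4950}) = 0.3787
E[score] = 0.9729 + 0.7228 + 0.3787 = 2.0744

2.07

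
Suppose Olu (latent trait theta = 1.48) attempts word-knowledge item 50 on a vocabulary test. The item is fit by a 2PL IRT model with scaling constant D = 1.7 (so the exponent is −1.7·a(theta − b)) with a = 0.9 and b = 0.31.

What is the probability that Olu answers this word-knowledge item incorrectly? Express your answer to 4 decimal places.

0.1431

P(theta) = 1 / (1 + exp(−D·a(theta − b)))
Exponent: 1.7 × 0.9 × (1.48 − 0.31) = 1.7901
1/(1 + e^{-1.7901}) = 0.8569
P = 0.8569
P(incorrect) = 1 − 0.8569 = 0.1431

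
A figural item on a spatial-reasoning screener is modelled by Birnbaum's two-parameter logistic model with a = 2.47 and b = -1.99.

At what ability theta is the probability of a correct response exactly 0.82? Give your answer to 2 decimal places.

P(theta) = 1 / (1 + exp(−a(theta − b)))
logit = ln(0.8200/0.1800) = 1.5163
theta = b + logit/(a) = -1.99 + 1.5163/2.4700 = -1.3761

-1.38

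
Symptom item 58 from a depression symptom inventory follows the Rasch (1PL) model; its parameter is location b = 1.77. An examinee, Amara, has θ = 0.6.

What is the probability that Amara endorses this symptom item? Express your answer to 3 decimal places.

0.237

P(θ) = 1 / (1 + exp(−(θ − b)))
Exponent: (0.6 − 1.77) = -1.1700
1/(1 + e^{1.1700}) = 0.2369
P = 0.2369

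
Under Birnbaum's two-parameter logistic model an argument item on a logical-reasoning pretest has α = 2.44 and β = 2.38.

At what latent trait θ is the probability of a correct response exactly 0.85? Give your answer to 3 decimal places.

3.091

P(θ) = 1 / (1 + exp(−α(θ − β)))
logit = ln(0.8500/0.1500) = 1.7346
θ = β + logit/(α) = 2.38 + 1.7346/2.4400 = 3.0909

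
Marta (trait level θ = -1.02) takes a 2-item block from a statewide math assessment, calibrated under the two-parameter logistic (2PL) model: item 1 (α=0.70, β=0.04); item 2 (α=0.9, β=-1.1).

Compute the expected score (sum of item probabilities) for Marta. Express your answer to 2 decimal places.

0.84

P(θ) = 1 / (1 + exp(−α(θ − β)))
P_1 = 1/(1+e^{0.7420}) = 0.3226
P_2 = 1/(1+e^{-0.0720}) = 0.5180
E[score] = 0.3226 + 0.5180 = 0.8406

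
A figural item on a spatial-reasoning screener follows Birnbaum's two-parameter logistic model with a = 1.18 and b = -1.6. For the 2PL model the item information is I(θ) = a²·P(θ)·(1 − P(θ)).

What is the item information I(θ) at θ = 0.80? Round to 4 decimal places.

0.0731

P = 1/(1+e^{-2.8320}) = 0.9444
P(1−P) = 0.9444 × 0.0556 = 0.0525
I = a² × P(1−P) = 1.18² × 0.0525 = 0.07314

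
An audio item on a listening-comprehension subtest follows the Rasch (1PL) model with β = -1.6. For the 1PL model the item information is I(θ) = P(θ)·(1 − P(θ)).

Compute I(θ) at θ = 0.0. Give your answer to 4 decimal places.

0.1398

P = 1/(1+e^{-1.6000}) = 0.8320
P(1−P) = 0.8320 × 0.1680 = 0.1398
I = P(1−P) = 0.13976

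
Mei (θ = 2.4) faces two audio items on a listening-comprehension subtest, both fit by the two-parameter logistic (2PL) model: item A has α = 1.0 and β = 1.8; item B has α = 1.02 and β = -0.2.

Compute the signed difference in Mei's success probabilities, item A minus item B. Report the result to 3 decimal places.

-0.288

P(θ) = 1 / (1 + exp(−α(θ − β)))
P_A = 0.6457
P_B = 0.9341
P_A − P_B = -0.2885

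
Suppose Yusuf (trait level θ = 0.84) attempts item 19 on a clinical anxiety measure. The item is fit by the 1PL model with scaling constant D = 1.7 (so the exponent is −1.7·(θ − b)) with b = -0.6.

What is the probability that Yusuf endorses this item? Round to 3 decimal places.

P(θ) = 1 / (1 + exp(−D·(θ − b)))
Exponent: 1.7 × (0.84 − (-0.6)) = 2.4480
1/(1 + e^{-2.4480}) = 0.9204
P = 0.9204

0.920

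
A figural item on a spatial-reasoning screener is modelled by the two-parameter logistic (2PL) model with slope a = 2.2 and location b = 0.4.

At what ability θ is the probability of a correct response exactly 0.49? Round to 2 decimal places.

P(θ) = 1 / (1 + exp(−a(θ − b)))
logit = ln(0.4900/0.5100) = -0.0400
θ = b + logit/(a) = 0.4 + (-0.0400)/2.2000 = 0.3818

0.38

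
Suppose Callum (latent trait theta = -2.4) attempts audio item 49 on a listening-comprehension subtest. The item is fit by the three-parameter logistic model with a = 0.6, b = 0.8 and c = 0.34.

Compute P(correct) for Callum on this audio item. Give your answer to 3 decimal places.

0.424

P(theta) = c + (1 − c) · 1 / (1 + exp(−a(theta − b)))
Exponent: 0.6 × (-2.4 − 0.8) = -1.9200
1/(1 + e^{1.9200}) = 0.1279
P = 0.34 + 0.66 × 0.1279 = 0.4244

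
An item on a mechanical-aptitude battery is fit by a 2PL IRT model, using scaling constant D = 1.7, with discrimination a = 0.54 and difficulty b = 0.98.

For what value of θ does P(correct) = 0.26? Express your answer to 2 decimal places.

P(θ) = 1 / (1 + exp(−D·a(θ − b)))
logit = ln(0.2600/0.7400) = -1.0460
θ = b + logit/(1.7·a) = 0.98 + (-1.0460)/0.9180 = -0.1594

-0.16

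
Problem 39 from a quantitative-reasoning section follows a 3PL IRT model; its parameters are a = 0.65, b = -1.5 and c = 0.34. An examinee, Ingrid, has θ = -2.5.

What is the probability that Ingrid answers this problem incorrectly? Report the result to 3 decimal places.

P(θ) = c + (1 − c) · 1 / (1 + exp(−a(θ − b)))
Exponent: 0.65 × (-2.5 − (-1.5)) = -0.6500
1/(1 + e^{0.6500}) = 0.3430
P = 0.34 + 0.66 × 0.3430 = 0.5664
P(incorrect) = 1 − 0.5664 = 0.4336

0.434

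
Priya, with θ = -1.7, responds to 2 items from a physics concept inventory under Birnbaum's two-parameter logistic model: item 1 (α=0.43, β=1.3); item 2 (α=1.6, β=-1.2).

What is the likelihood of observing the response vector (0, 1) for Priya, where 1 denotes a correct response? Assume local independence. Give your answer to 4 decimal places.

P(θ) = 1 / (1 + exp(−α(θ − β)))
P_1 = 1/(1+e^{1.2900}) = 0.2159
P_2 = 1/(1+e^{0.8000}) = 0.3100
L = (1−P_1) × P_2 = 0.7841 × 0.3100 = 0.24311

0.2431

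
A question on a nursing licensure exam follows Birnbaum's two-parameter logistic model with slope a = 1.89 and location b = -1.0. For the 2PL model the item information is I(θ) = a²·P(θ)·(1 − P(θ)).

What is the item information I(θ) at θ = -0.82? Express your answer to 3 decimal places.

P = 1/(1+e^{-0.3402}) = 0.5842
P(1−P) = 0.5842 × 0.4158 = 0.2429
I = a² × P(1−P) = 1.89² × 0.2429 = 0.86768

0.868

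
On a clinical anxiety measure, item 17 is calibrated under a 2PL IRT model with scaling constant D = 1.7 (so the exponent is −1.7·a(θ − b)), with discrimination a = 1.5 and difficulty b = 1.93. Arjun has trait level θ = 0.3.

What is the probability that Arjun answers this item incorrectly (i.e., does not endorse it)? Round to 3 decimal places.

P(θ) = 1 / (1 + exp(−D·a(θ − b)))
Exponent: 1.7 × 1.5 × (0.3 − 1.93) = -4.1565
1/(1 + e^{4.1565}) = 0.0154
P = 0.0154
P(incorrect) = 1 − 0.0154 = 0.9846

0.985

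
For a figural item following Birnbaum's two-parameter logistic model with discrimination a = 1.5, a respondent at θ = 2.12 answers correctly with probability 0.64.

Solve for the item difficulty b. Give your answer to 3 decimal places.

1.736

P(θ) = 1 / (1 + exp(−a(θ − b)))
logit(0.64) = ln(0.64/0.36) = 0.5754
b = θ − logit/(a) = 2.12 − 0.5754/1.5000 = 1.7364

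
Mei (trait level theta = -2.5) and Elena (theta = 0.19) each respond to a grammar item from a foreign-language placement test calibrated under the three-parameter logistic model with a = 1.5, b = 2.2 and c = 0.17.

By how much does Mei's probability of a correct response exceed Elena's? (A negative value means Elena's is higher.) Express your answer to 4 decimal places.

P(theta) = c + (1 − c) · 1 / (1 + exp(−a(theta − b)))
P(Mei) = 0.1707  [exponent -7.0500]
P(Elena) = 0.2088  [exponent -3.0150]
Difference = 0.1707 − 0.2088 = -0.0381

-0.0381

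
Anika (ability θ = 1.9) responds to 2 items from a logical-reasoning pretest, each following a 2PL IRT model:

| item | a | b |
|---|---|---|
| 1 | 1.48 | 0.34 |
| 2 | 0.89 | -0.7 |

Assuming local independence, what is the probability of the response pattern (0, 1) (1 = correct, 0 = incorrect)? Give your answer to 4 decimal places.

P(θ) = 1 / (1 + exp(−a(θ − b)))
P_1 = 1/(1+e^{-2.3088}) = 0.9096
P_2 = 1/(1+e^{-2.3140}) = 0.9100
L = (1−P_1) × P_2 = 0.0904 × 0.9100 = 0.08226

0.0823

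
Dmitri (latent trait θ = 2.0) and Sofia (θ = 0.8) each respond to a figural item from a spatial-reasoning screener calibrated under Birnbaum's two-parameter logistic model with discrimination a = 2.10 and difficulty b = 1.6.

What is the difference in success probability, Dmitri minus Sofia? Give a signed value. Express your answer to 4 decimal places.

0.5414

P(θ) = 1 / (1 + exp(−a(θ − b)))
P(Dmitri) = 0.6985  [exponent 0.8400]
P(Sofia) = 0.1571  [exponent -1.6800]
Difference = 0.6985 − 0.1571 = 0.5414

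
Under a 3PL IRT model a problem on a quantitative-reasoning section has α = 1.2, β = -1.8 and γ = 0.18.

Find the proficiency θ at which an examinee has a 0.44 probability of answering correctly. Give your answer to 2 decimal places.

P(θ) = γ + (1 − γ) · 1 / (1 + exp(−α(θ − β)))
Remove guessing floor: (0.44 − 0.18)/(1 − 0.18) = 0.3171
logit = ln(0.3171/0.6829) = -0.7673
θ = β + logit/(α) = -1.8 + (-0.7673)/1.2000 = -2.4394

-2.44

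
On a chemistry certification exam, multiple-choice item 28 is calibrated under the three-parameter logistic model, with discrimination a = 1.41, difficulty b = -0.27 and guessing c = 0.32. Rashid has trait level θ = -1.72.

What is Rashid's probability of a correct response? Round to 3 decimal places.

P(θ) = c + (1 − c) · 1 / (1 + exp(−a(θ − b)))
Exponent: 1.41 × (-1.72 − (-0.27)) = -2.0445
1/(1 + e^{2.0445}) = 0.1146
P = 0.32 + 0.68 × 0.1146 = 0.3979

0.398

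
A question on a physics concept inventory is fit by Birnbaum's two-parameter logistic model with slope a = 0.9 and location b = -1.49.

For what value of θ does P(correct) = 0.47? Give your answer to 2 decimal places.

P(θ) = 1 / (1 + exp(−a(θ − b)))
logit = ln(0.4700/0.5300) = -0.1201
θ = b + logit/(a) = -1.49 + (-0.1201)/0.9000 = -1.6235

-1.62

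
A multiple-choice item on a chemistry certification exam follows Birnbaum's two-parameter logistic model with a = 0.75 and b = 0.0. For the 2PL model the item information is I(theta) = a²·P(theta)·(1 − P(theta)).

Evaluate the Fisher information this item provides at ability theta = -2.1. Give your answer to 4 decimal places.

P = 1/(1+e^{1.5750}) = 0.1715
P(1−P) = 0.1715 × 0.8285 = 0.1421
I = a² × P(1−P) = 0.75² × 0.1421 = 0.07993

0.0799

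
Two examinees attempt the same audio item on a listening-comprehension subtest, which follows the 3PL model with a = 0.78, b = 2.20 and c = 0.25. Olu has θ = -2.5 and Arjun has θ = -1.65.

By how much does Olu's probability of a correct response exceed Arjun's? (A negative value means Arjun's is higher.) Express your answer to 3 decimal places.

P(θ) = c + (1 − c) · 1 / (1 + exp(−a(θ − b)))
P(Olu) = 0.2687  [exponent -3.6660]
P(Arjun) = 0.2855  [exponent -3.0030]
Difference = 0.2687 − 0.2855 = -0.0168

-0.017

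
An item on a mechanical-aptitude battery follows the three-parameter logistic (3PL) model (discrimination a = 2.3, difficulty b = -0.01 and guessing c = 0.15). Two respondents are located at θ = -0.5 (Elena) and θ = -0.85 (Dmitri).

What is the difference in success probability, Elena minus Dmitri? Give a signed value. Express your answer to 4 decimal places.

0.1005

P(θ) = c + (1 − c) · 1 / (1 + exp(−a(θ − b)))
P(Elena) = 0.3580  [exponent -1.1270]
P(Dmitri) = 0.2575  [exponent -1.9320]
Difference = 0.3580 − 0.2575 = 0.1005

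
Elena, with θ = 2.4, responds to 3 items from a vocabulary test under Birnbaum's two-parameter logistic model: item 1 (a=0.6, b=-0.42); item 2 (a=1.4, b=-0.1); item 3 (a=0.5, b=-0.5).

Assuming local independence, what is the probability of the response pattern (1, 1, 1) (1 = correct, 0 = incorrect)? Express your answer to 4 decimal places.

0.6640

P(θ) = 1 / (1 + exp(−a(θ − b)))
P_1 = 1/(1+e^{-1.6920}) = 0.8445
P_2 = 1/(1+e^{-3.5000}) = 0.9707
P_3 = 1/(1+e^{-1.4500}) = 0.8100
L = P_1 × P_2 × P_3 = 0.8445 × 0.9707 × 0.8100 = 0.66398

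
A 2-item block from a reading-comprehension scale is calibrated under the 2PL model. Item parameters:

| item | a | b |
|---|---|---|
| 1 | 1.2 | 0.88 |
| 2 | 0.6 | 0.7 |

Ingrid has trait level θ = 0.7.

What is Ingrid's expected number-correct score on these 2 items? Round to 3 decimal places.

0.946

P(θ) = 1 / (1 + exp(−a(θ − b)))
P_1 = 1/(1+e^{0.2160}) = 0.4462
P_2 = 1/(1+e^{0.0000}) = 0.5000
E[score] = 0.4462 + 0.5000 = 0.9462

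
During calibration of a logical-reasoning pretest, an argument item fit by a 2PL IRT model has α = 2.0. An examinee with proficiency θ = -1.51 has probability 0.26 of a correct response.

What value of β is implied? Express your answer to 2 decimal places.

-0.99

P(θ) = 1 / (1 + exp(−α(θ − β)))
logit(0.26) = ln(0.26/0.74) = -1.0460
β = θ − logit/(α) = -1.51 − (-1.0460)/2.0000 = -0.9870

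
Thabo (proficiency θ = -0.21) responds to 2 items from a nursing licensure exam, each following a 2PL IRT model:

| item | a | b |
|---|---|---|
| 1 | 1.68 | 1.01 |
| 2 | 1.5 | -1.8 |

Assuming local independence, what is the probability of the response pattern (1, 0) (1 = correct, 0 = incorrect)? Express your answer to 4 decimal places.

0.0096

P(θ) = 1 / (1 + exp(−a(θ − b)))
P_1 = 1/(1+e^{2.0496}) = 0.1141
P_2 = 1/(1+e^{-2.3850}) = 0.9157
L = P_1 × (1−P_2) = 0.1141 × 0.0843 = 0.00962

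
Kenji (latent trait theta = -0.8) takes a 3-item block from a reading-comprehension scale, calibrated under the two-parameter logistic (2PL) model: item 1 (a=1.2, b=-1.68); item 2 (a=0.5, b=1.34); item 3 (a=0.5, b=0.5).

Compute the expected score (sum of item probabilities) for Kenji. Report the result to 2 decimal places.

1.34

P(theta) = 1 / (1 + exp(−a(theta − b)))
P_1 = 1/(1+e^{-1.0560}) = 0.7419
P_2 = 1/(1+e^{1.0700}) = 0.2554
P_3 = 1/(1+e^{0.6500}) = 0.3430
E[score] = 0.7419 + 0.2554 + 0.3430 = 1.3403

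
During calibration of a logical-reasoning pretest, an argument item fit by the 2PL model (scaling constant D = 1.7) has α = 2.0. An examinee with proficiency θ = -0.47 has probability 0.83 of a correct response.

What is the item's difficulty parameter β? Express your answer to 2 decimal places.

P(θ) = 1 / (1 + exp(−D·α(θ − β)))
logit(0.83) = ln(0.83/0.17) = 1.5856
β = θ − logit/(1.7·α) = -0.47 − 1.5856/3.4000 = -0.9364

-0.94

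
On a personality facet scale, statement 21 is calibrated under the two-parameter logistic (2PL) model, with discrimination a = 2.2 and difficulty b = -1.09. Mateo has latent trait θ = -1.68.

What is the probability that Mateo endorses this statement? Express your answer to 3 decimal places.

P(θ) = 1 / (1 + exp(−a(θ − b)))
Exponent: 2.2 × (-1.68 − (-1.09)) = -1.2980
1/(1 + e^{1.2980}) = 0.2145

0.215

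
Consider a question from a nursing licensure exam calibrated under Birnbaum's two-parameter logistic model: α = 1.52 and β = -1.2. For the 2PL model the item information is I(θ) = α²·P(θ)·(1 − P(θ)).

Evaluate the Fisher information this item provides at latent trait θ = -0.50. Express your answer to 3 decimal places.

P = 1/(1+e^{-1.0640}) = 0.7435
P(1−P) = 0.7435 × 0.2565 = 0.1907
I = α² × P(1−P) = 1.52² × 0.1907 = 0.44066

0.441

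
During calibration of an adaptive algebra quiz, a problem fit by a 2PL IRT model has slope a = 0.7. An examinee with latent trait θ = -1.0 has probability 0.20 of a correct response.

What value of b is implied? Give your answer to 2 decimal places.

0.98

P(θ) = 1 / (1 + exp(−a(θ − b)))
logit(0.20) = ln(0.20/0.80) = -1.3863
b = θ − logit/(a) = -1.0 − (-1.3863)/0.7000 = 0.9804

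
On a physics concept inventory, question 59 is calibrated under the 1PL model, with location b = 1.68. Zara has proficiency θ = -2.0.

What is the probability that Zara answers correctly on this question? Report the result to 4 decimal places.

0.0246

P(θ) = 1 / (1 + exp(−(θ − b)))
Exponent: (-2.0 − 1.68) = -3.6800
1/(1 + e^{3.6800}) = 0.0246
P = 0.0246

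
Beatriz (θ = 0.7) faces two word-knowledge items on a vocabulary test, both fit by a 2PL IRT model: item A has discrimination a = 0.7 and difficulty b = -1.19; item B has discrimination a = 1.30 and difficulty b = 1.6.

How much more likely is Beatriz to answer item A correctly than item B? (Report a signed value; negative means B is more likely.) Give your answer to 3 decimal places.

P(θ) = 1 / (1 + exp(−a(θ − b)))
P_A = 0.7897
P_B = 0.2369
P_A − P_B = 0.5528

0.553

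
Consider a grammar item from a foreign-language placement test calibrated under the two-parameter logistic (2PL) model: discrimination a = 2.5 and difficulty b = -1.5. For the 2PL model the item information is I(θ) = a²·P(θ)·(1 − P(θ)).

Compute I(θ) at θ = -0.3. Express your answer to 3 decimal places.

0.282

P = 1/(1+e^{-3.0000}) = 0.9526
P(1−P) = 0.9526 × 0.0474 = 0.0452
I = a² × P(1−P) = 2.5² × 0.0452 = 0.28235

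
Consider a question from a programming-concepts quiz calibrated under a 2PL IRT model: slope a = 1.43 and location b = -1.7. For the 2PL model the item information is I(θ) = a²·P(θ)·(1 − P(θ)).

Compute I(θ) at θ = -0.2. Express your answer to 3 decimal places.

P = 1/(1+e^{-2.1450}) = 0.8952
P(1−P) = 0.8952 × 0.1048 = 0.0938
I = a² × P(1−P) = 1.43² × 0.0938 = 0.19185

0.192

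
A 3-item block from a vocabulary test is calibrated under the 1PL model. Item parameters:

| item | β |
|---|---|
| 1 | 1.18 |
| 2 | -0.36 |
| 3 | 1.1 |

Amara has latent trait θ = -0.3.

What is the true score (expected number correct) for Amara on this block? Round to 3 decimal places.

0.898

P(θ) = 1 / (1 + exp(−(θ − β)))
P_1 = 1/(1+e^{1.4800}) = 0.1854
P_2 = 1/(1+e^{-0.0600}) = 0.5150
P_3 = 1/(1+e^{1.4000}) = 0.1978
E[score] = 0.1854 + 0.5150 + 0.1978 = 0.8982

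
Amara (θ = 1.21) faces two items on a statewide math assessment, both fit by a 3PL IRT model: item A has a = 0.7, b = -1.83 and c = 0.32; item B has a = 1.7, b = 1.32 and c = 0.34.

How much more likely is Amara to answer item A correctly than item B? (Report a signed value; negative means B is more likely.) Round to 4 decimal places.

P(θ) = c + (1 − c) · 1 / (1 + exp(−a(θ − b)))
P_A = 0.9276
P_B = 0.6392
P_A − P_B = 0.2884

0.2884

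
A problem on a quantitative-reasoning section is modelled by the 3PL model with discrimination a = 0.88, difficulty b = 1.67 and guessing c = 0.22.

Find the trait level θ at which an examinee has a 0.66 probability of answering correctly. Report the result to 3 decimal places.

P(θ) = c + (1 − c) · 1 / (1 + exp(−a(θ − b)))
Remove guessing floor: (0.66 − 0.22)/(1 − 0.22) = 0.5641
logit = ln(0.5641/0.4359) = 0.2578
θ = b + logit/(a) = 1.67 + 0.2578/0.8800 = 1.9630

1.963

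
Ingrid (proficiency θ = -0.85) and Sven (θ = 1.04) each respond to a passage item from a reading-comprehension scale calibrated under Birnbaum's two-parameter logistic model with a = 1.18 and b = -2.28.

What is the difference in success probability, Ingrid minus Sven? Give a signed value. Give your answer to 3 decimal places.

-0.137

P(θ) = 1 / (1 + exp(−a(θ − b)))
P(Ingrid) = 0.8439  [exponent 1.6874]
P(Sven) = 0.9805  [exponent 3.9176]
Difference = 0.8439 − 0.9805 = -0.1366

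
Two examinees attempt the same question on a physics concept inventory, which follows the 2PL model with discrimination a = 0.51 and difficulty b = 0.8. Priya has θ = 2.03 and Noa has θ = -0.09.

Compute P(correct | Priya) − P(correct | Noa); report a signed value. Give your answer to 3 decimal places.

0.263

P(θ) = 1 / (1 + exp(−a(θ − b)))
P(Priya) = 0.6519  [exponent 0.6273]
P(Noa) = 0.3884  [exponent -0.4539]
Difference = 0.6519 − 0.3884 = 0.2634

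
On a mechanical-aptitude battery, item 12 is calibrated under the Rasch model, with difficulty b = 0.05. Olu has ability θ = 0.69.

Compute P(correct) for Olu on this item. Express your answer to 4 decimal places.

0.6548

P(θ) = 1 / (1 + exp(−(θ − b)))
Exponent: (0.69 − 0.05) = 0.6400
1/(1 + e^{-0.6400}) = 0.6548
P = 0.6548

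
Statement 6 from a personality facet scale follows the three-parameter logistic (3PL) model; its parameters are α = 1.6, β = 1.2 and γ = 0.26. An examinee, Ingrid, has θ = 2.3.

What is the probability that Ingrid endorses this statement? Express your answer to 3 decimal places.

P(θ) = γ + (1 − γ) · 1 / (1 + exp(−α(θ − β)))
Exponent: 1.6 × (2.3 − 1.2) = 1.7600
1/(1 + e^{-1.7600}) = 0.8532
P = 0.26 + 0.74 × 0.8532 = 0.8914

0.891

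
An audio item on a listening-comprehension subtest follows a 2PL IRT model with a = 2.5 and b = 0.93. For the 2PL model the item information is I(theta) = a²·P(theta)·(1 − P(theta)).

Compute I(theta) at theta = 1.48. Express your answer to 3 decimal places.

P = 1/(1+e^{-1.3750}) = 0.7982
P(1−P) = 0.7982 × 0.2018 = 0.1611
I = a² × P(1−P) = 2.5² × 0.1611 = 1.00678

1.007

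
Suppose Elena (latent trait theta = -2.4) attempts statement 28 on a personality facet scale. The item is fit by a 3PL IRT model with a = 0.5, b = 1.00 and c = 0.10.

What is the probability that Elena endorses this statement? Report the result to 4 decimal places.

P(theta) = c + (1 − c) · 1 / (1 + exp(−a(theta − b)))
Exponent: 0.5 × (-2.4 − 1.00) = -1.7000
1/(1 + e^{1.7000}) = 0.1545
P = 0.10 + 0.90 × 0.1545 = 0.2390

0.2390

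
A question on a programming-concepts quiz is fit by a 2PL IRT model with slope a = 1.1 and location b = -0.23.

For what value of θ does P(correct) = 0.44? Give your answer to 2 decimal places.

P(θ) = 1 / (1 + exp(−a(θ − b)))
logit = ln(0.4400/0.5600) = -0.2412
θ = b + logit/(a) = -0.23 + (-0.2412)/1.1000 = -0.4492

-0.45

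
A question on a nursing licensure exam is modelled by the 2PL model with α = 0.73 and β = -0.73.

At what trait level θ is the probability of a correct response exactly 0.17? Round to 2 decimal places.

P(θ) = 1 / (1 + exp(−α(θ − β)))
logit = ln(0.1700/0.8300) = -1.5856
θ = β + logit/(α) = -0.73 + (-1.5856)/0.7300 = -2.9021

-2.90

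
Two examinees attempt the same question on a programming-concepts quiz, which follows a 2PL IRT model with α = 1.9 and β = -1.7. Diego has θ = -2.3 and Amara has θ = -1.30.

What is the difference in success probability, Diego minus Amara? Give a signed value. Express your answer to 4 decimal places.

-0.4390

P(θ) = 1 / (1 + exp(−α(θ − β)))
P(Diego) = 0.2423  [exponent -1.1400]
P(Amara) = 0.6814  [exponent 0.7600]
Difference = 0.2423 − 0.6814 = -0.4390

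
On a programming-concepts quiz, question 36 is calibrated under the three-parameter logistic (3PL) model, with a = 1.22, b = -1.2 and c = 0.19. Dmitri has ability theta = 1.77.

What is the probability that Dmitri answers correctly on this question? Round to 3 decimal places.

P(theta) = c + (1 − c) · 1 / (1 + exp(−a(theta − b)))
Exponent: 1.22 × (1.77 − (-1.2)) = 3.6234
1/(1 + e^{-3.6234}) = 0.9740
P = 0.19 + 0.81 × 0.9740 = 0.9789

0.979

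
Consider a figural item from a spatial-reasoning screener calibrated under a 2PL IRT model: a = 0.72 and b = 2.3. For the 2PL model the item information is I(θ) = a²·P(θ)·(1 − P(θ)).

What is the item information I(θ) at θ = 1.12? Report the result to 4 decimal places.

P = 1/(1+e^{0.8496}) = 0.2995
P(1−P) = 0.2995 × 0.7005 = 0.2098
I = a² × P(1−P) = 0.72² × 0.2098 = 0.10876

0.1088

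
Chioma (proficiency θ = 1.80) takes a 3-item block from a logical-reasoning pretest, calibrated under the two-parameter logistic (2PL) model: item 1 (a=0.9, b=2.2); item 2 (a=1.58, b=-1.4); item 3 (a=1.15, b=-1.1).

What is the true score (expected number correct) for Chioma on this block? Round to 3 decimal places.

P(θ) = 1 / (1 + exp(−a(θ − b)))
P_1 = 1/(1+e^{0.3600}) = 0.4110
P_2 = 1/(1+e^{-5.0560}) = 0.9937
P_3 = 1/(1+e^{-3.3350}) = 0.9656
E[score] = 0.4110 + 0.9937 + 0.9656 = 2.3702

2.370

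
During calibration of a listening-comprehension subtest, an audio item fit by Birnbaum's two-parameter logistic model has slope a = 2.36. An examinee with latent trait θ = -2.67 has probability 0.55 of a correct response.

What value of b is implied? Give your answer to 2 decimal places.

-2.76

P(θ) = 1 / (1 + exp(−a(θ − b)))
logit(0.55) = ln(0.55/0.45) = 0.2007
b = θ − logit/(a) = -2.67 − 0.2007/2.3600 = -2.7550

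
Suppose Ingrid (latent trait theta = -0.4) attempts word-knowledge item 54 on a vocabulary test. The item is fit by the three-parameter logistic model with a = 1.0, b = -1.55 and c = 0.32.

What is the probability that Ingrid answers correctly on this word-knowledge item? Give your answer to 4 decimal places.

0.8365

P(theta) = c + (1 − c) · 1 / (1 + exp(−a(theta − b)))
Exponent: 1.0 × (-0.4 − (-1.55)) = 1.1500
1/(1 + e^{-1.1500}) = 0.7595
P = 0.32 + 0.68 × 0.7595 = 0.8365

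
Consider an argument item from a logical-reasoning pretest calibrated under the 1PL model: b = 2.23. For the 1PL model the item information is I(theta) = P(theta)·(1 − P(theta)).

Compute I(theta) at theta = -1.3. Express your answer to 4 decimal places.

0.0277

P = 1/(1+e^{3.5300}) = 0.0285
P(1−P) = 0.0285 × 0.9715 = 0.0277
I = P(1−P) = 0.02766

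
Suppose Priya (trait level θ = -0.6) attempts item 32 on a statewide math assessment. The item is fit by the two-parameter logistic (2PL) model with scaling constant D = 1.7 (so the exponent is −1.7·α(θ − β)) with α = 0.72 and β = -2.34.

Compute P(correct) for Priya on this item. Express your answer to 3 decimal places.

P(θ) = 1 / (1 + exp(−D·α(θ − β)))
Exponent: 1.7 × 0.72 × (-0.6 − (-2.34)) = 2.1298
1/(1 + e^{-2.1298}) = 0.8938
P = 0.8938

0.894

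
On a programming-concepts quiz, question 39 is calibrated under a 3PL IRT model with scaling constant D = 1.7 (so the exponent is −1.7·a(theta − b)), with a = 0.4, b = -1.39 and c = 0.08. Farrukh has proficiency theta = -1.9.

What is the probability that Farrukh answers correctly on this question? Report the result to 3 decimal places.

P(theta) = c + (1 − c) · 1 / (1 + exp(−D·a(theta − b)))
Exponent: 1.7 × 0.4 × (-1.9 − (-1.39)) = -0.3468
1/(1 + e^{0.3468}) = 0.4142
P = 0.08 + 0.92 × 0.4142 = 0.4610

0.461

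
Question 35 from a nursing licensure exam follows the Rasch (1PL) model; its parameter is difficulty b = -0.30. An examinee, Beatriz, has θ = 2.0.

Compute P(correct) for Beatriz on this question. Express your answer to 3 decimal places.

P(θ) = 1 / (1 + exp(−(θ − b)))
Exponent: (2.0 − (-0.30)) = 2.3000
1/(1 + e^{-2.3000}) = 0.9089
P = 0.9089

0.909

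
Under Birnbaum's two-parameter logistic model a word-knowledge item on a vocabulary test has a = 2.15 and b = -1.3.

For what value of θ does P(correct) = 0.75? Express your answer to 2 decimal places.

P(θ) = 1 / (1 + exp(−a(θ − b)))
logit = ln(0.7500/0.2500) = 1.0986
θ = b + logit/(a) = -1.3 + 1.0986/2.1500 = -0.7890

-0.79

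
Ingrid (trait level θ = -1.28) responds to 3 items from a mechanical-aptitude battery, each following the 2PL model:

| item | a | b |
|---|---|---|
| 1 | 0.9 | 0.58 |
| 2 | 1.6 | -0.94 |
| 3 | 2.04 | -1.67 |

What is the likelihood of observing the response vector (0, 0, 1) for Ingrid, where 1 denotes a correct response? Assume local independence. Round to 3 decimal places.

0.367

P(θ) = 1 / (1 + exp(−a(θ − b)))
P_1 = 1/(1+e^{1.6740}) = 0.1579
P_2 = 1/(1+e^{0.5440}) = 0.3673
P_3 = 1/(1+e^{-0.7956}) = 0.6890
L = (1−P_1) × (1−P_2) × P_3 = 0.8421 × 0.6327 × 0.6890 = 0.36714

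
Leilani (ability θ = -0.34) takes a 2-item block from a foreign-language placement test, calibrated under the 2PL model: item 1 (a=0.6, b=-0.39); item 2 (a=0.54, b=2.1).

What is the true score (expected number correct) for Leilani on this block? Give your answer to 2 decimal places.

0.72

P(θ) = 1 / (1 + exp(−a(θ − b)))
P_1 = 1/(1+e^{-0.0300}) = 0.5075
P_2 = 1/(1+e^{1.3176}) = 0.2112
E[score] = 0.5075 + 0.2112 = 0.7187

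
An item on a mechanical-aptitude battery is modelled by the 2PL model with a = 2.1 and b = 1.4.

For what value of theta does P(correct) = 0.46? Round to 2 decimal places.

1.32

P(theta) = 1 / (1 + exp(−a(theta − b)))
logit = ln(0.4600/0.5400) = -0.1603
theta = b + logit/(a) = 1.4 + (-0.1603)/2.1000 = 1.3236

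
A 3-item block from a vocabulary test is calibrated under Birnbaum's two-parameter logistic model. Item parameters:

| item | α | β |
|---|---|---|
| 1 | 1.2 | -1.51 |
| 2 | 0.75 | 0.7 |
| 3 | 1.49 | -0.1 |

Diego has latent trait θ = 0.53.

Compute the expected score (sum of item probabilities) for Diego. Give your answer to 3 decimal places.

2.107

P(θ) = 1 / (1 + exp(−α(θ − β)))
P_1 = 1/(1+e^{-2.4480}) = 0.9204
P_2 = 1/(1+e^{0.1275}) = 0.4682
P_3 = 1/(1+e^{-0.9387}) = 0.7188
E[score] = 0.9204 + 0.4682 + 0.7188 = 2.1074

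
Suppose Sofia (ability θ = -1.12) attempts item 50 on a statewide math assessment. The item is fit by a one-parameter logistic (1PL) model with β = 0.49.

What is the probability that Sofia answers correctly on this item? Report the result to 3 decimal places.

0.167

P(θ) = 1 / (1 + exp(−(θ − β)))
Exponent: (-1.12 − 0.49) = -1.6100
1/(1 + e^{1.6100}) = 0.1666
P = 0.1666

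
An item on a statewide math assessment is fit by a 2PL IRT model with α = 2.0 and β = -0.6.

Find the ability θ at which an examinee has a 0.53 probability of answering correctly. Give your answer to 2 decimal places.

P(θ) = 1 / (1 + exp(−α(θ − β)))
logit = ln(0.5300/0.4700) = 0.1201
θ = β + logit/(α) = -0.6 + 0.1201/2.0000 = -0.5399

-0.54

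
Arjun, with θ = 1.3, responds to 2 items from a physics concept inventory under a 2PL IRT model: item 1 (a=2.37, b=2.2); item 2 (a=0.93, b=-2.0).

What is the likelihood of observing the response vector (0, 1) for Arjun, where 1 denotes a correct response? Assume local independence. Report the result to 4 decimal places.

0.8544

P(θ) = 1 / (1 + exp(−a(θ − b)))
P_1 = 1/(1+e^{2.1330}) = 0.1059
P_2 = 1/(1+e^{-3.0690}) = 0.9556
L = (1−P_1) × P_2 = 0.8941 × 0.9556 = 0.85437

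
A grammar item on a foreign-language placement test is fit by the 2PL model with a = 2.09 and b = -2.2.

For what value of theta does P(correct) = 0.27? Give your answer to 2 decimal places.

P(theta) = 1 / (1 + exp(−a(theta − b)))
logit = ln(0.2700/0.7300) = -0.9946
theta = b + logit/(a) = -2.2 + (-0.9946)/2.0900 = -2.6759

-2.68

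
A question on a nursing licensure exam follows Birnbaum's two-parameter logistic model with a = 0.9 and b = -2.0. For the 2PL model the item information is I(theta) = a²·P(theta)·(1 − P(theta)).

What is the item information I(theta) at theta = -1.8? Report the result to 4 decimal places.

P = 1/(1+e^{-0.1800}) = 0.5449
P(1−P) = 0.5449 × 0.4551 = 0.2480
I = a² × P(1−P) = 0.9² × 0.2480 = 0.20087

0.2009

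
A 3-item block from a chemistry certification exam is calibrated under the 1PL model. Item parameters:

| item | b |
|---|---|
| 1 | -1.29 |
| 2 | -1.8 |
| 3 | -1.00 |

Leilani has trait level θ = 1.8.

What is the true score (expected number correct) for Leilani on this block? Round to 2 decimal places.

2.87

P(θ) = 1 / (1 + exp(−(θ − b)))
P_1 = 1/(1+e^{-3.0900}) = 0.9565
P_2 = 1/(1+e^{-3.6000}) = 0.9734
P_3 = 1/(1+e^{-2.8000}) = 0.9427
E[score] = 0.9565 + 0.9734 + 0.9427 = 2.8726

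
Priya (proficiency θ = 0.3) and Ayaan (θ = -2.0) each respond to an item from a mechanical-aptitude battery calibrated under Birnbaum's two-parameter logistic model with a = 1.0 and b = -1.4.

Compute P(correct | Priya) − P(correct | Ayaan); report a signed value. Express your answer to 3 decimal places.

P(θ) = 1 / (1 + exp(−a(θ − b)))
P(Priya) = 0.8455  [exponent 1.7000]
P(Ayaan) = 0.3543  [exponent -0.6000]
Difference = 0.8455 − 0.3543 = 0.4912

0.491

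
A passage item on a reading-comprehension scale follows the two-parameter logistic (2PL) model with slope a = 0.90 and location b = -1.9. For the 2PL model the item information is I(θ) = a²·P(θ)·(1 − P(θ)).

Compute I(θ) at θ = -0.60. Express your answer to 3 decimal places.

P = 1/(1+e^{-1.1700}) = 0.7631
P(1−P) = 0.7631 × 0.2369 = 0.1808
I = a² × P(1−P) = 0.90² × 0.1808 = 0.14641

0.146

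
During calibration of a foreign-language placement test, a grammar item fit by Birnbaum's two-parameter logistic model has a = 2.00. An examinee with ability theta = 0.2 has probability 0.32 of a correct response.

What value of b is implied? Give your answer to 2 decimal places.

P(theta) = 1 / (1 + exp(−a(theta − b)))
logit(0.32) = ln(0.32/0.68) = -0.7538
b = theta − logit/(a) = 0.2 − (-0.7538)/2.0000 = 0.5769

0.58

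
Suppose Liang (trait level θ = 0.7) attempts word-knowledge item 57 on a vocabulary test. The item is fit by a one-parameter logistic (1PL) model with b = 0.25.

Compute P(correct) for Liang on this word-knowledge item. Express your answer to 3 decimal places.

0.611

P(θ) = 1 / (1 + exp(−(θ − b)))
Exponent: (0.7 − 0.25) = 0.4500
1/(1 + e^{-0.4500}) = 0.6106
P = 0.6106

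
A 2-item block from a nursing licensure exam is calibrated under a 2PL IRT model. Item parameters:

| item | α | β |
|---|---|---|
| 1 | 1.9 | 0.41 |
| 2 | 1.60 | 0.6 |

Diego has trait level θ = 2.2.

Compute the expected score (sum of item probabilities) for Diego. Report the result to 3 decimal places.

P(θ) = 1 / (1 + exp(−α(θ − β)))
P_1 = 1/(1+e^{-3.4010}) = 0.9677
P_2 = 1/(1+e^{-2.5600}) = 0.9282
E[score] = 0.9677 + 0.9282 = 1.8960

1.896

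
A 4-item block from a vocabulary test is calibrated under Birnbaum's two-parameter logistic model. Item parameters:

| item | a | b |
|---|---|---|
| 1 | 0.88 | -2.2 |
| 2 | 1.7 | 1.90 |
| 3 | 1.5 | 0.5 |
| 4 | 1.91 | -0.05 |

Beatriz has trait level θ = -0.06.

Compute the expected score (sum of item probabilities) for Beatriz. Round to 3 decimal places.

P(θ) = 1 / (1 + exp(−a(θ − b)))
P_1 = 1/(1+e^{-1.8832}) = 0.8680
P_2 = 1/(1+e^{3.3320}) = 0.0345
P_3 = 1/(1+e^{0.8400}) = 0.3015
P_4 = 1/(1+e^{0.0191}) = 0.4952
E[score] = 0.8680 + 0.0345 + 0.3015 + 0.4952 = 1.6992

1.699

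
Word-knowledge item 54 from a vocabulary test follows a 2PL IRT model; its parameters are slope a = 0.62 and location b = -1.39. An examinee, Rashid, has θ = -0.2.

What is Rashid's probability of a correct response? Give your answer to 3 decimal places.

P(θ) = 1 / (1 + exp(−a(θ − b)))
Exponent: 0.62 × (-0.2 − (-1.39)) = 0.7378
1/(1 + e^{-0.7378}) = 0.6765

0.677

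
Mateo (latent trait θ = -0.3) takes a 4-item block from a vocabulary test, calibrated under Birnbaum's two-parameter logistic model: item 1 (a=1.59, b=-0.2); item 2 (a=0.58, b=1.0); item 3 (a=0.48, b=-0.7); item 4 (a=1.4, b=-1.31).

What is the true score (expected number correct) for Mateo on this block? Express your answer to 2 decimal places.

2.13

P(θ) = 1 / (1 + exp(−a(θ − b)))
P_1 = 1/(1+e^{0.1590}) = 0.4603
P_2 = 1/(1+e^{0.7540}) = 0.3200
P_3 = 1/(1+e^{-0.1920}) = 0.5479
P_4 = 1/(1+e^{-1.4140}) = 0.8044
E[score] = 0.4603 + 0.3200 + 0.5479 + 0.8044 = 2.1325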